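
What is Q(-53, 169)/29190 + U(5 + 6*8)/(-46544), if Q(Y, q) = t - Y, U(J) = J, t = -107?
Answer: -676741/226436560 ≈ -0.0029887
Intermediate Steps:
Q(Y, q) = -107 - Y
Q(-53, 169)/29190 + U(5 + 6*8)/(-46544) = (-107 - 1*(-53))/29190 + (5 + 6*8)/(-46544) = (-107 + 53)*(1/29190) + (5 + 48)*(-1/46544) = -54*1/29190 + 53*(-1/46544) = -9/4865 - 53/46544 = -676741/226436560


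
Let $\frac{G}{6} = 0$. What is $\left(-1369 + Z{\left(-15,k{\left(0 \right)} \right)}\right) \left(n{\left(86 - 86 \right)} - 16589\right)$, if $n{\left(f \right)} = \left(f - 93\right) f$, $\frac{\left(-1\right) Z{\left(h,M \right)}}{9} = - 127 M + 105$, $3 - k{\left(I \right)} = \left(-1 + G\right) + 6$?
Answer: $76309400$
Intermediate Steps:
$G = 0$ ($G = 6 \cdot 0 = 0$)
$k{\left(I \right)} = -2$ ($k{\left(I \right)} = 3 - \left(\left(-1 + 0\right) + 6\right) = 3 - \left(-1 + 6\right) = 3 - 5 = -2$)
$Z{\left(h,M \right)} = -945 + 1143 M$ ($Z{\left(h,M \right)} = - 9 \left(- 127 M + 105\right) = - 9 \left(105 - 127 M\right) = -945 + 1143 M$)
$n{\left(f \right)} = f \left(-93 + f\right)$ ($n{\left(f \right)} = \left(-93 + f\right) f = f \left(-93 + f\right)$)
$\left(-1369 + Z{\left(-15,k{\left(0 \right)} \right)}\right) \left(n{\left(86 - 86 \right)} - 16589\right) = \left(-1369 + \left(-945 + 1143 \left(-2\right)\right)\right) \left(\left(86 - 86\right) \left(-93 + \left(86 - 86\right)\right) - 16589\right) = \left(-1369 - 3231\right) \left(0 \left(-93 + 0\right) - 16589\right) = \left(-1369 - 3231\right) \left(0 \left(-93\right) - 16589\right) = - 4600 \left(0 - 16589\right) = \left(-4600\right) \left(-16589\right) = 76309400$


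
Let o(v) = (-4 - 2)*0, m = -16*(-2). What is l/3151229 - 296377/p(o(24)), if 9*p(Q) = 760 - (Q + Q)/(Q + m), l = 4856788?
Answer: -8401875017117/2394934040 ≈ -3508.2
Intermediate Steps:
m = 32
o(v) = 0 (o(v) = -6*0 = 0)
p(Q) = 760/9 - 2*Q/(9*(32 + Q)) (p(Q) = (760 - (Q + Q)/(Q + 32))/9 = (760 - 2*Q/(32 + Q))/9 = 760/9 - 2*Q/(9*(32 + Q)))
l/3151229 - 296377/p(o(24)) = 4856788/3151229 - 296377*9*(32 + 0)/(2*(12160 + 379*0)) = 4856788*(1/3151229) - 296377*144/(12160 + 0) = 4856788/3151229 - 296377/((2/9)*(1/32)*12160) = 4856788/3151229 - 296377/760/9 = 4856788/3151229 - 296377*9/760 = 4856788/3151229 - 2667393/760 = -8401875017117/2394934040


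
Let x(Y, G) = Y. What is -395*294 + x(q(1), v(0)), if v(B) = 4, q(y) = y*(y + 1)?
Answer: -116128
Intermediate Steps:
q(y) = y*(1 + y)
-395*294 + x(q(1), v(0)) = -395*294 + 1*(1 + 1) = -116130 + 1*2 = -116130 + 2 = -116128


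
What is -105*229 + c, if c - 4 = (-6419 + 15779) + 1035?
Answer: -13646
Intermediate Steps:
c = 10399 (c = 4 + ((-6419 + 15779) + 1035) = 4 + (9360 + 1035) = 4 + 10395 = 10399)
-105*229 + c = -105*229 + 10399 = -24045 + 10399 = -13646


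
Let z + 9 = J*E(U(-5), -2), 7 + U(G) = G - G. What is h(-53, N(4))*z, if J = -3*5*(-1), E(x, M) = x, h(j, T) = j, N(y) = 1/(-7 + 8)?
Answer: 6042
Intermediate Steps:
N(y) = 1 (N(y) = 1/1 = 1)
U(G) = -7 (U(G) = -7 + (G - G) = -7 + 0 = -7)
J = 15 (J = -15*(-1) = 15)
z = -114 (z = -9 + 15*(-7) = -9 - 105 = -114)
h(-53, N(4))*z = -53*(-114) = 6042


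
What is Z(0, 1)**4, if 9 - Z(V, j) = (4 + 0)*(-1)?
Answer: 28561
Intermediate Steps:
Z(V, j) = 13 (Z(V, j) = 9 - (4 + 0)*(-1) = 9 - 4*(-1) = 9 - 1*(-4) = 9 + 4 = 13)
Z(0, 1)**4 = 13**4 = 28561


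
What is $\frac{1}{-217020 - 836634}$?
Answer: $- \frac{1}{1053654} \approx -9.4908 \cdot 10^{-7}$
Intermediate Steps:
$\frac{1}{-217020 - 836634} = \frac{1}{-1053654} = - \frac{1}{1053654}$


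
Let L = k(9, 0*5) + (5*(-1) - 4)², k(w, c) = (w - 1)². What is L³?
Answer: 3048625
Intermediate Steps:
k(w, c) = (-1 + w)²
L = 145 (L = (-1 + 9)² + (5*(-1) - 4)² = 8² + (-5 - 4)² = 64 + (-9)² = 64 + 81 = 145)
L³ = 145³ = 3048625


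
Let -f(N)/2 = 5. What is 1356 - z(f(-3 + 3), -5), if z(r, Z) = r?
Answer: 1366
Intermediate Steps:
f(N) = -10 (f(N) = -2*5 = -10)
1356 - z(f(-3 + 3), -5) = 1356 - 1*(-10) = 1356 + 10 = 1366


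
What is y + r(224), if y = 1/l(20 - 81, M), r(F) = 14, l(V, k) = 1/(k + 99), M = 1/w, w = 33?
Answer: 3730/33 ≈ 113.03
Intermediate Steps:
M = 1/33 ≈ 0.030303
l(V, k) = 1/(99 + k)
y = 3268/33 (y = 1/(1/(99 + 1/33)) = 1/(1/(3268/33)) = 1/(33/3268) = 3268/33 ≈ 99.030)
y + r(224) = 3268/33 + 14 = 3730/33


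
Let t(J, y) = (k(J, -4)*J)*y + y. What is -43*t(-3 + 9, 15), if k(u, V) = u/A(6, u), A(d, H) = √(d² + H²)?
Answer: -645 - 1935*√2 ≈ -3381.5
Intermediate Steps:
A(d, H) = √(H² + d²)
k(u, V) = u/√(36 + u²) (k(u, V) = u/(√(u² + 6²)) = u/(√(u² + 36)) = u/(√(36 + u²)) = u/√(36 + u²))
t(J, y) = y + y*J²/√(36 + J²) (t(J, y) = ((J/√(36 + J²))*J)*y + y = (J²/√(36 + J²))*y + y = y*J²/√(36 + J²) + y = y + y*J²/√(36 + J²))
-43*t(-3 + 9, 15) = -43*(15 + 15*(-3 + 9)²/√(36 + (-3 + 9)²)) = -43*(15 + 15*6²/√(36 + 6²)) = -43*(15 + 15*36/√(36 + 36)) = -43*(15 + 15*36/√72) = -43*(15 + 15*36*(√2/12)) = -43*(15 + 45*√2) = -645 - 1935*√2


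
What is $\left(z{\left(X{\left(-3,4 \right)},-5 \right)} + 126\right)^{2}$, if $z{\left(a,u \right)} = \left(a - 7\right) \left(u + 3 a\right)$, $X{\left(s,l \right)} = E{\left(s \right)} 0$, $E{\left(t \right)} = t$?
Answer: $25921$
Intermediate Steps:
$X{\left(s,l \right)} = 0$ ($X{\left(s,l \right)} = s 0 = 0$)
$z{\left(a,u \right)} = \left(-7 + a\right) \left(u + 3 a\right)$
$\left(z{\left(X{\left(-3,4 \right)},-5 \right)} + 126\right)^{2} = \left(\left(\left(-21\right) 0 - -35 + 3 \cdot 0^{2} + 0 \left(-5\right)\right) + 126\right)^{2} = \left(\left(0 + 35 + 3 \cdot 0 + 0\right) + 126\right)^{2} = \left(\left(0 + 35 + 0 + 0\right) + 126\right)^{2} = \left(35 + 126\right)^{2} = 161^{2} = 25921$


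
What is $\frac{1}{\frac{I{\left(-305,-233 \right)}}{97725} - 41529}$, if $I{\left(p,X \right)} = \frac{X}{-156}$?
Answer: $- \frac{15245100}{633113757667} \approx -2.408 \cdot 10^{-5}$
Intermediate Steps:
$I{\left(p,X \right)} = - \frac{X}{156}$ ($I{\left(p,X \right)} = X \left(- \frac{1}{156}\right) = - \frac{X}{156}$)
$\frac{1}{\frac{I{\left(-305,-233 \right)}}{97725} - 41529} = \frac{1}{\frac{\left(- \frac{1}{156}\right) \left(-233\right)}{97725} - 41529} = \frac{1}{\frac{233}{156} \cdot \frac{1}{97725} - 41529} = \frac{1}{\frac{233}{15245100} - 41529} = \frac{1}{- \frac{633113757667}{15245100}} = - \frac{15245100}{633113757667}$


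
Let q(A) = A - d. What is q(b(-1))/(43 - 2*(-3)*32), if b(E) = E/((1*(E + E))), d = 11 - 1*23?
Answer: 5/94 ≈ 0.053191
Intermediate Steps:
d = -12 (d = 11 - 23 = -12)
b(E) = ½ (b(E) = E/((1*(2*E))) = E/((2*E)) = E*(1/(2*E)) = ½)
q(A) = 12 + A (q(A) = A - 1*(-12) = A + 12 = 12 + A)
q(b(-1))/(43 - 2*(-3)*32) = (12 + ½)/(43 - 2*(-3)*32) = 25/(2*(43 + 6*32)) = 25/(2*(43 + 192)) = (25/2)/235 = (25/2)*(1/235) = 5/94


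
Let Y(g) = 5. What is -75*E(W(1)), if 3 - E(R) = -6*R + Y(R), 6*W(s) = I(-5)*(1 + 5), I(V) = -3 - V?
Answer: -750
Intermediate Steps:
W(s) = 2 (W(s) = ((-3 - 1*(-5))*(1 + 5))/6 = ((-3 + 5)*6)/6 = (2*6)/6 = (⅙)*12 = 2)
E(R) = -2 + 6*R (E(R) = 3 - (-6*R + 5) = 3 - (5 - 6*R) = 3 + (-5 + 6*R) = -2 + 6*R)
-75*E(W(1)) = -75*(-2 + 6*2) = -75*(-2 + 12) = -75*10 = -750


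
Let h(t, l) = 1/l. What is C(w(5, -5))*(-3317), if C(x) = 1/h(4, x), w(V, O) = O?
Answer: 16585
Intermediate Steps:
C(x) = x (C(x) = 1/(1/x) = x)
C(w(5, -5))*(-3317) = -5*(-3317) = 16585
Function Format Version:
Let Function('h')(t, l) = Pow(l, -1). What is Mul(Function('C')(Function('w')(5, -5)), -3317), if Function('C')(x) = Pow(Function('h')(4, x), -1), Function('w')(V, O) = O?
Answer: 16585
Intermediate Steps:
Function('C')(x) = x (Function('C')(x) = Pow(Pow(x, -1), -1) = x)
Mul(Function('C')(Function('w')(5, -5)), -3317) = Mul(-5, -3317) = 16585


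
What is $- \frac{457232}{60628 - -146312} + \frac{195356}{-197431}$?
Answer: $- \frac{32674685408}{10214092785} \approx -3.199$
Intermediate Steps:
$- \frac{457232}{60628 - -146312} + \frac{195356}{-197431} = - \frac{457232}{60628 + 146312} + 195356 \left(- \frac{1}{197431}\right) = - \frac{457232}{206940} - \frac{195356}{197431} = \left(-457232\right) \frac{1}{206940} - \frac{195356}{197431} = - \frac{114308}{51735} - \frac{195356}{197431} = - \frac{32674685408}{10214092785}$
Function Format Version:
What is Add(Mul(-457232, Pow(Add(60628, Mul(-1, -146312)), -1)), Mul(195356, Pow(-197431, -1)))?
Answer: Rational(-32674685408, 10214092785) ≈ -3.1990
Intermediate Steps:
Add(Mul(-457232, Pow(Add(60628, Mul(-1, -146312)), -1)), Mul(195356, Pow(-197431, -1))) = Add(Mul(-457232, Pow(Add(60628, 146312), -1)), Mul(195356, Rational(-1, 197431))) = Add(Mul(-457232, Pow(206940, -1)), Rational(-195356, 197431)) = Add(Mul(-457232, Rational(1, 206940)), Rational(-195356, 197431)) = Add(Rational(-114308, 51735), Rational(-195356, 197431)) = Rational(-32674685408, 10214092785)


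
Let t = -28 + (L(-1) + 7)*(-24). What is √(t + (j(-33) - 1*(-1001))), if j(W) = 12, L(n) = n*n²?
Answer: 29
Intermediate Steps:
L(n) = n³
t = -172 (t = -28 + ((-1)³ + 7)*(-24) = -28 + (-1 + 7)*(-24) = -28 + 6*(-24) = -28 - 144 = -172)
√(t + (j(-33) - 1*(-1001))) = √(-172 + (12 - 1*(-1001))) = √(-172 + (12 + 1001)) = √(-172 + 1013) = √841 = 29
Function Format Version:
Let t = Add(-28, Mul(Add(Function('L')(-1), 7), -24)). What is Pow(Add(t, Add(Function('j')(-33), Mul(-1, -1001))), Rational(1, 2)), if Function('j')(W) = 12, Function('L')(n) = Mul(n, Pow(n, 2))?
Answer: 29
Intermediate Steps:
Function('L')(n) = Pow(n, 3)
t = -172 (t = Add(-28, Mul(Add(Pow(-1, 3), 7), -24)) = Add(-28, Mul(Add(-1, 7), -24)) = Add(-28, Mul(6, -24)) = Add(-28, -144) = -172)
Pow(Add(t, Add(Function('j')(-33), Mul(-1, -1001))), Rational(1, 2)) = Pow(Add(-172, Add(12, Mul(-1, -1001))), Rational(1, 2)) = Pow(Add(-172, Add(12, 1001)), Rational(1, 2)) = Pow(Add(-172, 1013), Rational(1, 2)) = Pow(841, Rational(1, 2)) = 29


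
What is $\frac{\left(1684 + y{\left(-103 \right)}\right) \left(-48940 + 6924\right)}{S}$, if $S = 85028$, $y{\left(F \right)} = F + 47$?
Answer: $- \frac{17100512}{21257} \approx -804.46$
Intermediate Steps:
$y{\left(F \right)} = 47 + F$
$\frac{\left(1684 + y{\left(-103 \right)}\right) \left(-48940 + 6924\right)}{S} = \frac{\left(1684 + \left(47 - 103\right)\right) \left(-48940 + 6924\right)}{85028} = \left(1684 - 56\right) \left(-42016\right) \frac{1}{85028} = 1628 \left(-42016\right) \frac{1}{85028} = \left(-68402048\right) \frac{1}{85028} = - \frac{17100512}{21257}$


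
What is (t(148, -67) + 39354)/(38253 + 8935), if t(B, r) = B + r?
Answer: 39435/47188 ≈ 0.83570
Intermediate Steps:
(t(148, -67) + 39354)/(38253 + 8935) = ((148 - 67) + 39354)/(38253 + 8935) = (81 + 39354)/47188 = 39435*(1/47188) = 39435/47188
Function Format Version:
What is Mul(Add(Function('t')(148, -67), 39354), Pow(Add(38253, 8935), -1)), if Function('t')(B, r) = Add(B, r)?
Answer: Rational(39435, 47188) ≈ 0.83570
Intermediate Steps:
Mul(Add(Function('t')(148, -67), 39354), Pow(Add(38253, 8935), -1)) = Mul(Add(Add(148, -67), 39354), Pow(Add(38253, 8935), -1)) = Mul(Add(81, 39354), Pow(47188, -1)) = Mul(39435, Rational(1, 47188)) = Rational(39435, 47188)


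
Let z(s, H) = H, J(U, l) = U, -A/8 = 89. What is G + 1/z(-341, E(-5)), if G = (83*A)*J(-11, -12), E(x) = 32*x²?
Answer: 520044801/800 ≈ 6.5006e+5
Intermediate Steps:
A = -712 (A = -8*89 = -712)
G = 650056 (G = (83*(-712))*(-11) = -59096*(-11) = 650056)
G + 1/z(-341, E(-5)) = 650056 + 1/(32*(-5)²) = 650056 + 1/(32*25) = 650056 + 1/800 = 520044801/800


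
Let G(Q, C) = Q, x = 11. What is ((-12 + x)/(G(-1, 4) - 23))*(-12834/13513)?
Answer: -2139/54052 ≈ -0.039573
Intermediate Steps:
((-12 + x)/(G(-1, 4) - 23))*(-12834/13513) = ((-12 + 11)/(-1 - 23))*(-12834/13513) = (-1/(-24))*(-12834*1/13513) = -1*(-1/24)*(-12834/13513) = (1/24)*(-12834/13513) = -2139/54052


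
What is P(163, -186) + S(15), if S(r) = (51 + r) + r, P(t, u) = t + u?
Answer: 58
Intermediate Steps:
S(r) = 51 + 2*r
P(163, -186) + S(15) = (163 - 186) + (51 + 2*15) = -23 + (51 + 30) = -23 + 81 = 58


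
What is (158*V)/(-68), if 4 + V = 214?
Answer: -8295/17 ≈ -487.94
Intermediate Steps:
V = 210 (V = -4 + 214 = 210)
(158*V)/(-68) = (158*210)/(-68) = 33180*(-1/68) = -8295/17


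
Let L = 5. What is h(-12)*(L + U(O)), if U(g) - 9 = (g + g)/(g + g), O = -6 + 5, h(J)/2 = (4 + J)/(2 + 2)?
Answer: -60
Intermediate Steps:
h(J) = 2 + J/2 (h(J) = 2*((4 + J)/(2 + 2)) = 2*((4 + J)/4) = 2*((4 + J)*(1/4)) = 2*(1 + J/4) = 2 + J/2)
O = -1
U(g) = 10 (U(g) = 9 + (g + g)/(g + g) = 9 + (2*g)/((2*g)) = 9 + (2*g)*(1/(2*g)) = 9 + 1 = 10)
h(-12)*(L + U(O)) = (2 + (1/2)*(-12))*(5 + 10) = (2 - 6)*15 = -4*15 = -60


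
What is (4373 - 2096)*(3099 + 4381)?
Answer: 17031960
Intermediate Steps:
(4373 - 2096)*(3099 + 4381) = 2277*7480 = 17031960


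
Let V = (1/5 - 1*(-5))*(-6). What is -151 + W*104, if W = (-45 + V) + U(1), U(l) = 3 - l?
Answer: -39339/5 ≈ -7867.8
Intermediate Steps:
V = -156/5 (V = (1*(1/5) + 5)*(-6) = (1/5 + 5)*(-6) = (26/5)*(-6) = -156/5 ≈ -31.200)
W = -371/5 (W = (-45 - 156/5) + (3 - 1*1) = -381/5 + (3 - 1) = -381/5 + 2 = -371/5 ≈ -74.200)
-151 + W*104 = -151 - 371/5*104 = -151 - 38584/5 = -39339/5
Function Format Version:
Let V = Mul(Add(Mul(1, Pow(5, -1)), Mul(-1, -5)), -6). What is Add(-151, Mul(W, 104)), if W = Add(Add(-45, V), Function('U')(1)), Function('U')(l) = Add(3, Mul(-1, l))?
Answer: Rational(-39339, 5) ≈ -7867.8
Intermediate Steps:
V = Rational(-156, 5) (V = Mul(Add(Mul(1, Rational(1, 5)), 5), -6) = Mul(Add(Rational(1, 5), 5), -6) = Mul(Rational(26, 5), -6) = Rational(-156, 5) ≈ -31.200)
W = Rational(-371, 5) (W = Add(Add(-45, Rational(-156, 5)), Add(3, Mul(-1, 1))) = Add(Rational(-381, 5), Add(3, -1)) = Add(Rational(-381, 5), 2) = Rational(-371, 5) ≈ -74.200)
Add(-151, Mul(W, 104)) = Add(-151, Mul(Rational(-371, 5), 104)) = Add(-151, Rational(-38584, 5)) = Rational(-39339, 5)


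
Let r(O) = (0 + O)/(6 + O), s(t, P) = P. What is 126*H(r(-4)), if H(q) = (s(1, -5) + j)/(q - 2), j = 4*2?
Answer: -189/2 ≈ -94.500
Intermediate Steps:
j = 8
r(O) = O/(6 + O)
H(q) = 3/(-2 + q) (H(q) = (-5 + 8)/(q - 2) = 3/(-2 + q))
126*H(r(-4)) = 126*(3/(-2 - 4/(6 - 4))) = 126*(3/(-2 - 4/2)) = 126*(3/(-2 - 4*½)) = 126*(3/(-2 - 2)) = 126*(3/(-4)) = 126*(3*(-¼)) = 126*(-¾) = -189/2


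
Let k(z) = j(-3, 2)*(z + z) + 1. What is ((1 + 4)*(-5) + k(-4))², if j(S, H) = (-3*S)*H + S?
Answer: 20736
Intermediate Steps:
j(S, H) = S - 3*H*S (j(S, H) = -3*H*S + S = S - 3*H*S)
k(z) = 1 + 30*z (k(z) = (-3*(1 - 3*2))*(z + z) + 1 = (-3*(1 - 6))*(2*z) + 1 = (-3*(-5))*(2*z) + 1 = 15*(2*z) + 1 = 30*z + 1 = 1 + 30*z)
((1 + 4)*(-5) + k(-4))² = ((1 + 4)*(-5) + (1 + 30*(-4)))² = (5*(-5) + (1 - 120))² = (-25 - 119)² = (-144)² = 20736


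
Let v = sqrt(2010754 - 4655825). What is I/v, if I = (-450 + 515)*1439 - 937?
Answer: -8418*I*sqrt(2645071)/240461 ≈ -56.935*I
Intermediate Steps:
v = I*sqrt(2645071) (v = sqrt(-2645071) = I*sqrt(2645071) ≈ 1626.4*I)
I = 92598 (I = 65*1439 - 937 = 93535 - 937 = 92598)
I/v = 92598/((I*sqrt(2645071))) = 92598*(-I*sqrt(2645071)/2645071) = -8418*I*sqrt(2645071)/240461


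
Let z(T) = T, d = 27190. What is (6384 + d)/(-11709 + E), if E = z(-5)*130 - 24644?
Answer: -33574/37003 ≈ -0.90733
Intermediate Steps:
E = -25294 (E = -5*130 - 24644 = -650 - 24644 = -25294)
(6384 + d)/(-11709 + E) = (6384 + 27190)/(-11709 - 25294) = 33574/(-37003) = 33574*(-1/37003) = -33574/37003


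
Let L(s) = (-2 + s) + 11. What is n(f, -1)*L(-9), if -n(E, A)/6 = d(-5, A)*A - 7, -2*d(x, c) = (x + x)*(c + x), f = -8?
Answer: 0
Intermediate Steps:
L(s) = 9 + s
d(x, c) = -x*(c + x) (d(x, c) = -(x + x)*(c + x)/2 = -2*x*(c + x)/2 = -x*(c + x))
n(E, A) = 42 - 6*A*(-25 + 5*A) (n(E, A) = -6*((-1*(-5)*(A - 5))*A - 7) = -6*((-1*(-5)*(-5 + A))*A - 7) = -6*((-25 + 5*A)*A - 7) = -6*(A*(-25 + 5*A) - 7) = -6*(-7 + A*(-25 + 5*A)) = 42 - 6*A*(-25 + 5*A))
n(f, -1)*L(-9) = (42 - 30*(-1)*(-5 - 1))*(9 - 9) = (42 - 30*(-1)*(-6))*0 = (42 - 180)*0 = -138*0 = 0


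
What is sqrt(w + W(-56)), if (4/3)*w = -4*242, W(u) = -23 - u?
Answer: 3*I*sqrt(77) ≈ 26.325*I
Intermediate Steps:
w = -726 (w = 3*(-4*242)/4 = (3/4)*(-968) = -726)
sqrt(w + W(-56)) = sqrt(-726 + (-23 - 1*(-56))) = sqrt(-726 + (-23 + 56)) = sqrt(-726 + 33) = sqrt(-693) = 3*I*sqrt(77)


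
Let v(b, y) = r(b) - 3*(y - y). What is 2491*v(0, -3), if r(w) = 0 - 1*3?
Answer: -7473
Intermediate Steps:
r(w) = -3 (r(w) = 0 - 3 = -3)
v(b, y) = -3 (v(b, y) = -3 - 3*(y - y) = -3 - 3*0 = -3 + 0 = -3)
2491*v(0, -3) = 2491*(-3) = -7473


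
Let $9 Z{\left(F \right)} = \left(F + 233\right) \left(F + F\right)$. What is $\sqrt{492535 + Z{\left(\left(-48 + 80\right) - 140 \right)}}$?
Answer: $\sqrt{489535} \approx 699.67$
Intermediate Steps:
$Z{\left(F \right)} = \frac{2 F \left(233 + F\right)}{9}$ ($Z{\left(F \right)} = \frac{\left(F + 233\right) \left(F + F\right)}{9} = \frac{\left(233 + F\right) 2 F}{9} = \frac{2 F \left(233 + F\right)}{9}$)
$\sqrt{492535 + Z{\left(\left(-48 + 80\right) - 140 \right)}} = \sqrt{492535 + \frac{2 \left(\left(-48 + 80\right) - 140\right) \left(233 + \left(\left(-48 + 80\right) - 140\right)\right)}{9}} = \sqrt{492535 + \frac{2 \left(32 - 140\right) \left(233 + \left(32 - 140\right)\right)}{9}} = \sqrt{492535 + \frac{2}{9} \left(-108\right) \left(233 - 108\right)} = \sqrt{492535 + \frac{2}{9} \left(-108\right) 125} = \sqrt{492535 - 3000} = \sqrt{489535}$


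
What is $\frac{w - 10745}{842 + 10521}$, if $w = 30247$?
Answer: $\frac{19502}{11363} \approx 1.7163$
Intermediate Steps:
$\frac{w - 10745}{842 + 10521} = \frac{30247 - 10745}{842 + 10521} = \frac{19502}{11363}$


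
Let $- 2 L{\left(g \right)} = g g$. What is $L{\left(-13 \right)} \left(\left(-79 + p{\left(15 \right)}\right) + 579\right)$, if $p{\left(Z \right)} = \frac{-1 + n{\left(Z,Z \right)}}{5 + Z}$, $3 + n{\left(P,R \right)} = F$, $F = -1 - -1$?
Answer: $- \frac{422331}{10} \approx -42233.0$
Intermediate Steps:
$F = 0$ ($F = -1 + 1 = 0$)
$L{\left(g \right)} = - \frac{g^{2}}{2}$ ($L{\left(g \right)} = - \frac{g g}{2} = - \frac{g^{2}}{2}$)
$n{\left(P,R \right)} = -3$ ($n{\left(P,R \right)} = -3 + 0 = -3$)
$p{\left(Z \right)} = - \frac{4}{5 + Z}$ ($p{\left(Z \right)} = \frac{-1 - 3}{5 + Z} = - \frac{4}{5 + Z}$)
$L{\left(-13 \right)} \left(\left(-79 + p{\left(15 \right)}\right) + 579\right) = - \frac{\left(-13\right)^{2}}{2} \left(\left(-79 - \frac{4}{5 + 15}\right) + 579\right) = \left(- \frac{1}{2}\right) 169 \left(\left(-79 - \frac{4}{20}\right) + 579\right) = - \frac{169 \left(\left(-79 - \frac{1}{5}\right) + 579\right)}{2} = - \frac{169 \left(- \frac{396}{5} + 579\right)}{2} = \left(- \frac{169}{2}\right) \frac{2499}{5} = - \frac{422331}{10}$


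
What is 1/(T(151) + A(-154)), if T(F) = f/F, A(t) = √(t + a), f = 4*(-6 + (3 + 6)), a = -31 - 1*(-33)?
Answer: 453/866474 - 22801*I*√38/1732948 ≈ 0.00052281 - 0.081107*I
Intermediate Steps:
a = 2 (a = -31 + 33 = 2)
f = 12 (f = 4*(-6 + 9) = 4*3 = 12)
A(t) = √(2 + t) (A(t) = √(t + 2) = √(2 + t))
T(F) = 12/F
1/(T(151) + A(-154)) = 1/(12/151 + √(2 - 154)) = 1/(12*(1/151) + √(-152)) = 1/(12/151 + 2*I*√38)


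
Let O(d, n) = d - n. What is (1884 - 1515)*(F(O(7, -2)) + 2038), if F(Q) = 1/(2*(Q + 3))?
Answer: 6016299/8 ≈ 7.5204e+5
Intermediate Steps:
F(Q) = 1/(6 + 2*Q) (F(Q) = 1/(2*(3 + Q)) = 1/(6 + 2*Q))
(1884 - 1515)*(F(O(7, -2)) + 2038) = (1884 - 1515)*(1/(2*(3 + (7 - 1*(-2)))) + 2038) = 369*(1/(2*(3 + (7 + 2))) + 2038) = 369*(1/(2*(3 + 9)) + 2038) = 369*((½)/12 + 2038) = 369*((½)*(1/12) + 2038) = 369*(1/24 + 2038) = 369*(48913/24) = 6016299/8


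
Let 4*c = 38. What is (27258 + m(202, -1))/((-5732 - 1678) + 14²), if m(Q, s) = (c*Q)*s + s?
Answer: -12669/3607 ≈ -3.5123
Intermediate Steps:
c = 19/2 (c = (¼)*38 = 19/2 ≈ 9.5000)
m(Q, s) = s + 19*Q*s/2 (m(Q, s) = (19*Q/2)*s + s = 19*Q*s/2 + s = s + 19*Q*s/2)
(27258 + m(202, -1))/((-5732 - 1678) + 14²) = (27258 + (½)*(-1)*(2 + 19*202))/((-5732 - 1678) + 14²) = (27258 + (½)*(-1)*(2 + 3838))/(-7410 + 196) = (27258 + (½)*(-1)*3840)/(-7214) = (27258 - 1920)*(-1/7214) = 25338*(-1/7214) = -12669/3607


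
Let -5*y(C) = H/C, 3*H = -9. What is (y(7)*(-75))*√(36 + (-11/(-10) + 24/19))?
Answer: -9*√1384910/266 ≈ -39.817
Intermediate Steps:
H = -3 (H = (⅓)*(-9) = -3)
y(C) = 3/(5*C) (y(C) = -(-3)/(5*C) = 3/(5*C))
(y(7)*(-75))*√(36 + (-11/(-10) + 24/19)) = (((⅗)/7)*(-75))*√(36 + (-11/(-10) + 24/19)) = (((⅗)*(⅐))*(-75))*√(36 + (-11*(-⅒) + 24*(1/19))) = ((3/35)*(-75))*√(36 + (11/10 + 24/19)) = -45*√(36 + 449/190)/7 = -9*√1384910/266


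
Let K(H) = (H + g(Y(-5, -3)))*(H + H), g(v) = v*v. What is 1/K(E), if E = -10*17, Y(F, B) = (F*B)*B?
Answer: -1/630700 ≈ -1.5855e-6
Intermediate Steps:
Y(F, B) = F*B² (Y(F, B) = (B*F)*B = F*B²)
g(v) = v²
E = -170
K(H) = 2*H*(2025 + H) (K(H) = (H + (-5*(-3)²)²)*(H + H) = (H + (-5*9)²)*(2*H) = (H + (-45)²)*(2*H) = (H + 2025)*(2*H) = (2025 + H)*(2*H) = 2*H*(2025 + H))
1/K(E) = 1/(2*(-170)*(2025 - 170)) = 1/(2*(-170)*1855) = 1/(-630700) = -1/630700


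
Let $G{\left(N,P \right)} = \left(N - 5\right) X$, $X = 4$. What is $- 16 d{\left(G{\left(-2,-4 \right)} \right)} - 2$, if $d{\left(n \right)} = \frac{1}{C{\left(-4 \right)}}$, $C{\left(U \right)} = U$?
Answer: $2$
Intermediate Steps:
$G{\left(N,P \right)} = -20 + 4 N$ ($G{\left(N,P \right)} = \left(N - 5\right) 4 = \left(-5 + N\right) 4 = -20 + 4 N$)
$d{\left(n \right)} = - \frac{1}{4}$ ($d{\left(n \right)} = \frac{1}{-4} = - \frac{1}{4}$)
$- 16 d{\left(G{\left(-2,-4 \right)} \right)} - 2 = \left(-16\right) \left(- \frac{1}{4}\right) - 2 = 4 - 2 = 2$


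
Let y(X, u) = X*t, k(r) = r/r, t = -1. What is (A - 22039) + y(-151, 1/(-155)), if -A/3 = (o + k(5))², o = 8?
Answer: -22131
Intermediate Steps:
k(r) = 1
y(X, u) = -X (y(X, u) = X*(-1) = -X)
A = -243 (A = -3*(8 + 1)² = -3*9² = -3*81 = -243)
(A - 22039) + y(-151, 1/(-155)) = (-243 - 22039) - 1*(-151) = -22282 + 151 = -22131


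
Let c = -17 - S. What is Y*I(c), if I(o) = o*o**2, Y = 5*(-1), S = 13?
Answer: 135000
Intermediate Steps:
Y = -5
c = -30 (c = -17 - 1*13 = -17 - 13 = -30)
I(o) = o**3
Y*I(c) = -5*(-30)**3 = -5*(-27000) = 135000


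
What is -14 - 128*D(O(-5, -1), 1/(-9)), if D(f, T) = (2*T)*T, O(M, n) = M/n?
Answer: -1390/81 ≈ -17.160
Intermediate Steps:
D(f, T) = 2*T²
-14 - 128*D(O(-5, -1), 1/(-9)) = -14 - 256*(1/(-9))² = -14 - 256*(-⅑)² = -14 - 256/81 = -1390/81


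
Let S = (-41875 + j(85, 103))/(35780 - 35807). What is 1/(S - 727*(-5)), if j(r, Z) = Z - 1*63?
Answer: 9/46660 ≈ 0.00019288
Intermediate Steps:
j(r, Z) = -63 + Z (j(r, Z) = Z - 63 = -63 + Z)
S = 13945/9 (S = (-41875 + (-63 + 103))/(35780 - 35807) = (-41875 + 40)/(-27) = -41835*(-1/27) = 13945/9 ≈ 1549.4)
1/(S - 727*(-5)) = 1/(13945/9 - 727*(-5)) = 1/(13945/9 + 3635) = 1/(46660/9) = 9/46660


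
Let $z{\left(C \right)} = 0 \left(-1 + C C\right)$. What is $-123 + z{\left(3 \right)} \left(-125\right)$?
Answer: $-123$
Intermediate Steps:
$z{\left(C \right)} = 0$ ($z{\left(C \right)} = 0 \left(-1 + C^{2}\right) = 0$)
$-123 + z{\left(3 \right)} \left(-125\right) = -123 + 0 \left(-125\right) = -123 + 0 = -123$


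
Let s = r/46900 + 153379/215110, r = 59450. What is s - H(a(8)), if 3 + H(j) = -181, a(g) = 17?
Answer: 1340210729/7206185 ≈ 185.98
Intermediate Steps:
H(j) = -184 (H(j) = -3 - 181 = -184)
s = 14272689/7206185 (s = 59450/46900 + 153379/215110 = 59450*(1/46900) + 153379*(1/215110) = 1189/938 + 153379/215110 = 14272689/7206185 ≈ 1.9806)
s - H(a(8)) = 14272689/7206185 - 1*(-184) = 14272689/7206185 + 184 = 1340210729/7206185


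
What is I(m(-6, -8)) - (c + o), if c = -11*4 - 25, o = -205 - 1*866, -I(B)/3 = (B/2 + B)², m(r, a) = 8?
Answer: 708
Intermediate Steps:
I(B) = -27*B²/4 (I(B) = -3*(B/2 + B)² = -3*9*B²/4 = -27*B²/4)
o = -1071 (o = -205 - 866 = -1071)
c = -69 (c = -44 - 25 = -69)
I(m(-6, -8)) - (c + o) = -27/4*8² - (-69 - 1071) = -27/4*64 - 1*(-1140) = -432 + 1140 = 708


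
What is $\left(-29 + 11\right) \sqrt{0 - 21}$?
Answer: $- 18 i \sqrt{21} \approx - 82.486 i$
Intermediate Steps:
$\left(-29 + 11\right) \sqrt{0 - 21} = - 18 \sqrt{-21} = - 18 i \sqrt{21}$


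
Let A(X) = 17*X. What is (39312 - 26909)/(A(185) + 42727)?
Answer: 12403/45872 ≈ 0.27038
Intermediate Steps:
(39312 - 26909)/(A(185) + 42727) = (39312 - 26909)/(17*185 + 42727) = 12403/(3145 + 42727) = 12403/45872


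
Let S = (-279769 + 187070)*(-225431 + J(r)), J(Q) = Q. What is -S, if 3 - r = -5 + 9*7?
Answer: -20902326714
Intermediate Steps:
r = -55 (r = 3 - (-5 + 9*7) = 3 - (-5 + 63) = 3 - 1*58 = 3 - 58 = -55)
S = 20902326714 (S = (-279769 + 187070)*(-225431 - 55) = -92699*(-225486) = 20902326714)
-S = -1*20902326714 = -20902326714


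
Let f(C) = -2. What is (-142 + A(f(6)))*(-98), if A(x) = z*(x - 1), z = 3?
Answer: 14798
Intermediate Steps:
A(x) = -3 + 3*x (A(x) = 3*(x - 1) = 3*(-1 + x) = -3 + 3*x)
(-142 + A(f(6)))*(-98) = (-142 + (-3 + 3*(-2)))*(-98) = (-142 + (-3 - 6))*(-98) = (-142 - 9)*(-98) = -151*(-98) = 14798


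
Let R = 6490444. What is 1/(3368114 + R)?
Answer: 1/9858558 ≈ 1.0143e-7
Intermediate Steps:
1/(3368114 + R) = 1/(3368114 + 6490444) = 1/9858558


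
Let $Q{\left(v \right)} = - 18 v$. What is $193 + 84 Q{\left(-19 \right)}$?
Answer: $28921$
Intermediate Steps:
$193 + 84 Q{\left(-19 \right)} = 193 + 84 \left(\left(-18\right) \left(-19\right)\right) = 193 + 84 \cdot 342 = 193 + 28728 = 28921$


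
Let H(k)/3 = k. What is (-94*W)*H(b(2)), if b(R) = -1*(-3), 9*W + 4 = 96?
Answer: -8648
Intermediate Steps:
W = 92/9 (W = -4/9 + (1/9)*96 = -4/9 + 32/3 = 92/9 ≈ 10.222)
b(R) = 3
H(k) = 3*k
(-94*W)*H(b(2)) = (-94*92/9)*(3*3) = -8648/9*9 = -8648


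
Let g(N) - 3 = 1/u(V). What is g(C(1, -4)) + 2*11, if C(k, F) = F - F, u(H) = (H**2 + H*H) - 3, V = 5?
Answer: 1176/47 ≈ 25.021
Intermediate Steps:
u(H) = -3 + 2*H**2 (u(H) = (H**2 + H**2) - 3 = 2*H**2 - 3 = -3 + 2*H**2)
C(k, F) = 0
g(N) = 142/47 (g(N) = 3 + 1/(-3 + 2*5**2) = 3 + 1/(-3 + 2*25) = 3 + 1/(-3 + 50) = 3 + 1/47 = 142/47)
g(C(1, -4)) + 2*11 = 142/47 + 2*11 = 142/47 + 22 = 1176/47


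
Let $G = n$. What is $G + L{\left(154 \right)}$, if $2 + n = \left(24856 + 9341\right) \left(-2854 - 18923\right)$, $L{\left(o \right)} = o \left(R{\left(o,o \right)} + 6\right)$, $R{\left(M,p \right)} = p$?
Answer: $-744683431$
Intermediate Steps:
$L{\left(o \right)} = o \left(6 + o\right)$ ($L{\left(o \right)} = o \left(o + 6\right) = o \left(6 + o\right)$)
$n = -744708071$ ($n = -2 + \left(24856 + 9341\right) \left(-2854 - 18923\right) = -2 + 34197 \left(-21777\right) = -2 - 744708069 = -744708071$)
$G = -744708071$
$G + L{\left(154 \right)} = -744708071 + 154 \left(6 + 154\right) = -744708071 + 154 \cdot 160 = -744708071 + 24640 = -744683431$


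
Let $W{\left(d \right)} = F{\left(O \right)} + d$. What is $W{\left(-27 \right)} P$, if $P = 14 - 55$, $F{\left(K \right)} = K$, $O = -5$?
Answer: $1312$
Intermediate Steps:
$P = -41$
$W{\left(d \right)} = -5 + d$
$W{\left(-27 \right)} P = \left(-5 - 27\right) \left(-41\right) = \left(-32\right) \left(-41\right) = 1312$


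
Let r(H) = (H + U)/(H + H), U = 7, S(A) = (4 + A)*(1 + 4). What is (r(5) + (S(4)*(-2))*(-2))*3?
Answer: 2418/5 ≈ 483.60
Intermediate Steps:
S(A) = 20 + 5*A (S(A) = (4 + A)*5 = 20 + 5*A)
r(H) = (7 + H)/(2*H) (r(H) = (H + 7)/(H + H) = (7 + H)/((2*H)) = (7 + H)*(1/(2*H)) = (7 + H)/(2*H))
(r(5) + (S(4)*(-2))*(-2))*3 = ((½)*(7 + 5)/5 + ((20 + 5*4)*(-2))*(-2))*3 = ((½)*(⅕)*12 + ((20 + 20)*(-2))*(-2))*3 = (6/5 + (40*(-2))*(-2))*3 = (6/5 - 80*(-2))*3 = (6/5 + 160)*3 = (806/5)*3 = 2418/5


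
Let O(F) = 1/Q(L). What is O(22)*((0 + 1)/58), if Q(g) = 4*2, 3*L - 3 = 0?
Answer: 1/464 ≈ 0.0021552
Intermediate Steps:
L = 1 (L = 1 + (⅓)*0 = 1 + 0 = 1)
Q(g) = 8
O(F) = ⅛ (O(F) = 1/8 = ⅛)
O(22)*((0 + 1)/58) = ((0 + 1)/58)/8 = (1*(1/58))/8 = (⅛)*(1/58) = 1/464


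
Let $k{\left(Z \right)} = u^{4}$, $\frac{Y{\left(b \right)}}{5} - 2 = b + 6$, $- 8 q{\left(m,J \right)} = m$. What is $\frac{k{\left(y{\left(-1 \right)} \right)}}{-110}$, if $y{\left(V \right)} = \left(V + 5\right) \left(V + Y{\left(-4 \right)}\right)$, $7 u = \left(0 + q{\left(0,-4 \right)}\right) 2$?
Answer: $0$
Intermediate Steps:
$q{\left(m,J \right)} = - \frac{m}{8}$
$Y{\left(b \right)} = 40 + 5 b$ ($Y{\left(b \right)} = 10 + 5 \left(b + 6\right) = 10 + 5 \left(6 + b\right) = 10 + \left(30 + 5 b\right) = 40 + 5 b$)
$u = 0$ ($u = \frac{\left(0 - 0\right) 2}{7} = \frac{\left(0 + 0\right) 2}{7} = \frac{0 \cdot 2}{7} = \frac{1}{7} \cdot 0 = 0$)
$y{\left(V \right)} = \left(5 + V\right) \left(20 + V\right)$ ($y{\left(V \right)} = \left(V + 5\right) \left(V + \left(40 + 5 \left(-4\right)\right)\right) = \left(5 + V\right) \left(V + \left(40 - 20\right)\right) = \left(5 + V\right) \left(V + 20\right) = \left(5 + V\right) \left(20 + V\right)$)
$k{\left(Z \right)} = 0$ ($k{\left(Z \right)} = 0^{4} = 0$)
$\frac{k{\left(y{\left(-1 \right)} \right)}}{-110} = \frac{1}{-110} \cdot 0 = \left(- \frac{1}{110}\right) 0 = 0$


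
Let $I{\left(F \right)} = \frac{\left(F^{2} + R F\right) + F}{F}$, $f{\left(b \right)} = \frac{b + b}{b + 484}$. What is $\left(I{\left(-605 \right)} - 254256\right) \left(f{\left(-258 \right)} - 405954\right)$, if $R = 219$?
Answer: $\frac{11681161871460}{113} \approx 1.0337 \cdot 10^{11}$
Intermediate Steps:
$f{\left(b \right)} = \frac{2 b}{484 + b}$
$I{\left(F \right)} = \frac{F^{2} + 220 F}{F}$ ($I{\left(F \right)} = \frac{\left(F^{2} + 219 F\right) + F}{F} = \frac{F^{2} + 220 F}{F}$)
$\left(I{\left(-605 \right)} - 254256\right) \left(f{\left(-258 \right)} - 405954\right) = \left(\left(220 - 605\right) - 254256\right) \left(2 \left(-258\right) \frac{1}{484 - 258} - 405954\right) = \left(-385 - 254256\right) \left(2 \left(-258\right) \frac{1}{226} - 405954\right) = - 254641 \left(2 \left(-258\right) \frac{1}{226} - 405954\right) = - 254641 \left(- \frac{258}{113} - 405954\right) = \left(-254641\right) \left(- \frac{45873060}{113}\right) = \frac{11681161871460}{113}$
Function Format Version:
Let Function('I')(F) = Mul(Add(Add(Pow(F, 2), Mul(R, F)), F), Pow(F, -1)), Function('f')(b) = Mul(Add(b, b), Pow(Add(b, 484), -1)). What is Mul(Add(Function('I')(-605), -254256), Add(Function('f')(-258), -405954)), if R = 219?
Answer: Rational(11681161871460, 113) ≈ 1.0337e+11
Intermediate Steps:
Function('f')(b) = Mul(2, b, Pow(Add(484, b), -1)) (Function('f')(b) = Mul(Mul(2, b), Pow(Add(484, b), -1)) = Mul(2, b, Pow(Add(484, b), -1)))
Function('I')(F) = Mul(Pow(F, -1), Add(Pow(F, 2), Mul(220, F))) (Function('I')(F) = Mul(Add(Add(Pow(F, 2), Mul(219, F)), F), Pow(F, -1)) = Mul(Add(Pow(F, 2), Mul(220, F)), Pow(F, -1)) = Mul(Pow(F, -1), Add(Pow(F, 2), Mul(220, F))))
Mul(Add(Function('I')(-605), -254256), Add(Function('f')(-258), -405954)) = Mul(Add(Add(220, -605), -254256), Add(Mul(2, -258, Pow(Add(484, -258), -1)), -405954)) = Mul(Add(-385, -254256), Add(Mul(2, -258, Pow(226, -1)), -405954)) = Mul(-254641, Add(Mul(2, -258, Rational(1, 226)), -405954)) = Mul(-254641, Add(Rational(-258, 113), -405954)) = Mul(-254641, Rational(-45873060, 113)) = Rational(11681161871460, 113)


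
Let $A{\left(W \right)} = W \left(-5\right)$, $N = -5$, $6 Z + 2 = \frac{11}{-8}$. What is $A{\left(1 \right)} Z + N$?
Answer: $- \frac{35}{16} \approx -2.1875$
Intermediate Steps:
$Z = - \frac{9}{16}$ ($Z = - \frac{1}{3} + \frac{11 \frac{1}{-8}}{6} = - \frac{1}{3} + \frac{11 \left(- \frac{1}{8}\right)}{6} = - \frac{1}{3} + \frac{1}{6} \left(- \frac{11}{8}\right) = - \frac{1}{3} - \frac{11}{48} = - \frac{9}{16} \approx -0.5625$)
$A{\left(W \right)} = - 5 W$
$A{\left(1 \right)} Z + N = \left(-5\right) 1 \left(- \frac{9}{16}\right) - 5 = \left(-5\right) \left(- \frac{9}{16}\right) - 5 = \frac{45}{16} - 5 = - \frac{35}{16}$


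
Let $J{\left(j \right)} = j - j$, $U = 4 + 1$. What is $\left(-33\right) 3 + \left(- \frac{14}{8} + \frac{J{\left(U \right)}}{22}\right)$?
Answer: $- \frac{403}{4} \approx -100.75$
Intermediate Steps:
$U = 5$
$J{\left(j \right)} = 0$
$\left(-33\right) 3 + \left(- \frac{14}{8} + \frac{J{\left(U \right)}}{22}\right) = \left(-33\right) 3 + \left(- \frac{14}{8} + \frac{0}{22}\right) = -99 + \left(\left(-14\right) \frac{1}{8} + 0 \cdot \frac{1}{22}\right) = -99 + \left(- \frac{7}{4} + 0\right) = -99 - \frac{7}{4} = - \frac{403}{4}$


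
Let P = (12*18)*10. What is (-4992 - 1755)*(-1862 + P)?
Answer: -2010606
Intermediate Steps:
P = 2160 (P = 216*10 = 2160)
(-4992 - 1755)*(-1862 + P) = (-4992 - 1755)*(-1862 + 2160) = -6747*298 = -2010606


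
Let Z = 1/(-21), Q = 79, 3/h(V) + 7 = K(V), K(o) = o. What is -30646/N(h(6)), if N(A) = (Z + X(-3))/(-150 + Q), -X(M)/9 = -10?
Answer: 45693186/1889 ≈ 24189.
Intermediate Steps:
h(V) = 3/(-7 + V)
X(M) = 90 (X(M) = -9*(-10) = 90)
Z = -1/21 ≈ -0.047619
N(A) = -1889/1491 (N(A) = (-1/21 + 90)/(-150 + 79) = (1889/21)/(-71) = (1889/21)*(-1/71) = -1889/1491)
-30646/N(h(6)) = -30646/(-1889/1491) = -30646*(-1491/1889) = 45693186/1889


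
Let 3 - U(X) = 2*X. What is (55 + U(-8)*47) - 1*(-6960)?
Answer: 7908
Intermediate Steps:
U(X) = 3 - 2*X
(55 + U(-8)*47) - 1*(-6960) = (55 + (3 - 2*(-8))*47) - 1*(-6960) = (55 + (3 + 16)*47) + 6960 = (55 + 19*47) + 6960 = (55 + 893) + 6960 = 948 + 6960 = 7908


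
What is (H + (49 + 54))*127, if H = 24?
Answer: 16129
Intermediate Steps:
(H + (49 + 54))*127 = (24 + (49 + 54))*127 = (24 + 103)*127 = 127*127 = 16129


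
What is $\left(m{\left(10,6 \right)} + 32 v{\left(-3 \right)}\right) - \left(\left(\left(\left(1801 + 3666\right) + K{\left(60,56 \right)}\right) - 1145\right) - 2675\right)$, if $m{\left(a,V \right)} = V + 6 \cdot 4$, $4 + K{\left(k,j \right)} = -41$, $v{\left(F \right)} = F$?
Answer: $-1668$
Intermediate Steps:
$K{\left(k,j \right)} = -45$ ($K{\left(k,j \right)} = -4 - 41 = -45$)
$m{\left(a,V \right)} = 24 + V$ ($m{\left(a,V \right)} = V + 24 = 24 + V$)
$\left(m{\left(10,6 \right)} + 32 v{\left(-3 \right)}\right) - \left(\left(\left(\left(1801 + 3666\right) + K{\left(60,56 \right)}\right) - 1145\right) - 2675\right) = \left(\left(24 + 6\right) + 32 \left(-3\right)\right) - \left(\left(\left(\left(1801 + 3666\right) - 45\right) - 1145\right) - 2675\right) = \left(30 - 96\right) - \left(\left(\left(5467 - 45\right) - 1145\right) - 2675\right) = -66 - \left(\left(5422 - 1145\right) - 2675\right) = -66 - \left(4277 - 2675\right) = -66 - 1602 = -1668$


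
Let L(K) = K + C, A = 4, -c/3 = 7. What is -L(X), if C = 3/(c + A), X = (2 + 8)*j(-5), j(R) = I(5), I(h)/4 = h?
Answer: -3397/17 ≈ -199.82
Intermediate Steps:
c = -21 (c = -3*7 = -21)
I(h) = 4*h
j(R) = 20 (j(R) = 4*5 = 20)
X = 200 (X = (2 + 8)*20 = 10*20 = 200)
C = -3/17 (C = 3/(-21 + 4) = 3/(-17) = 3*(-1/17) = -3/17 ≈ -0.17647)
L(K) = -3/17 + K (L(K) = K - 3/17 = -3/17 + K)
-L(X) = -(-3/17 + 200) = -1*3397/17 = -3397/17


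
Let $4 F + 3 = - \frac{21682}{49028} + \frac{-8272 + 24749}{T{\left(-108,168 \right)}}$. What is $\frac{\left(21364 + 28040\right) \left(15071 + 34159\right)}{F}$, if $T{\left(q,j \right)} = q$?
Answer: $- \frac{12878339853214080}{206515271} \approx -6.236 \cdot 10^{7}$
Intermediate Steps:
$F = - \frac{206515271}{5295024}$ ($F = - \frac{3}{4} + \frac{- \frac{21682}{49028} + \frac{-8272 + 24749}{-108}}{4} = - \frac{3}{4} + \frac{\left(-21682\right) \frac{1}{49028} + 16477 \left(- \frac{1}{108}\right)}{4} = - \frac{3}{4} + \frac{- \frac{10841}{24514} - \frac{16477}{108}}{4} = - \frac{3}{4} + \frac{1}{4} \left(- \frac{202544003}{1323756}\right) = - \frac{3}{4} - \frac{202544003}{5295024} = - \frac{206515271}{5295024} \approx -39.002$)
$\frac{\left(21364 + 28040\right) \left(15071 + 34159\right)}{F} = \frac{\left(21364 + 28040\right) \left(15071 + 34159\right)}{- \frac{206515271}{5295024}} = 49404 \cdot 49230 \left(- \frac{5295024}{206515271}\right) = 2432158920 \left(- \frac{5295024}{206515271}\right) = - \frac{12878339853214080}{206515271}$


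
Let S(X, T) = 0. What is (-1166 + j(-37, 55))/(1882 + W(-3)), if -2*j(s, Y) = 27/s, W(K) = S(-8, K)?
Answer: -86257/139268 ≈ -0.61936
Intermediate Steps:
W(K) = 0
j(s, Y) = -27/(2*s)
(-1166 + j(-37, 55))/(1882 + W(-3)) = (-1166 - 27/2/(-37))/(1882 + 0) = (-1166 - 27/2*(-1/37))/1882 = (-1166 + 27/74)*(1/1882) = -86257/74*1/1882 = -86257/139268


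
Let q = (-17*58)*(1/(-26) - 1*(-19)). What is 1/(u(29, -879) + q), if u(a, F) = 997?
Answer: -13/230088 ≈ -5.6500e-5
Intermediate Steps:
q = -243049/13 (q = -986*(-1/26 + 19) = -986*493/26 = -243049/13 ≈ -18696.)
1/(u(29, -879) + q) = 1/(997 - 243049/13) = 1/(-230088/13) = -13/230088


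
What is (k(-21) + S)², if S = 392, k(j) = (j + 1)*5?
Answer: 85264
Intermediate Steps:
k(j) = 5 + 5*j (k(j) = (1 + j)*5 = 5 + 5*j)
(k(-21) + S)² = ((5 + 5*(-21)) + 392)² = ((5 - 105) + 392)² = (-100 + 392)² = 292² = 85264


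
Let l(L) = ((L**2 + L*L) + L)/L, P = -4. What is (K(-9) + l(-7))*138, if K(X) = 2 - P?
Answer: -966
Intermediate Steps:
K(X) = 6 (K(X) = 2 - 1*(-4) = 2 + 4 = 6)
l(L) = (L + 2*L**2)/L (l(L) = ((L**2 + L**2) + L)/L = (2*L**2 + L)/L = (L + 2*L**2)/L)
(K(-9) + l(-7))*138 = (6 + (1 + 2*(-7)))*138 = (6 + (1 - 14))*138 = (6 - 13)*138 = -7*138 = -966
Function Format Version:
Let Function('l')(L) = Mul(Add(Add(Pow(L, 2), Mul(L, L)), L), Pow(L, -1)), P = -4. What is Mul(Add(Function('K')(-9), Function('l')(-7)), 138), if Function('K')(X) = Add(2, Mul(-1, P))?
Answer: -966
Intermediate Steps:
Function('K')(X) = 6 (Function('K')(X) = Add(2, Mul(-1, -4)) = Add(2, 4) = 6)
Function('l')(L) = Mul(Pow(L, -1), Add(L, Mul(2, Pow(L, 2)))) (Function('l')(L) = Mul(Add(Add(Pow(L, 2), Pow(L, 2)), L), Pow(L, -1)) = Mul(Add(Mul(2, Pow(L, 2)), L), Pow(L, -1)) = Mul(Add(L, Mul(2, Pow(L, 2))), Pow(L, -1)) = Mul(Pow(L, -1), Add(L, Mul(2, Pow(L, 2)))))
Mul(Add(Function('K')(-9), Function('l')(-7)), 138) = Mul(Add(6, Add(1, Mul(2, -7))), 138) = Mul(Add(6, Add(1, -14)), 138) = Mul(Add(6, -13), 138) = Mul(-7, 138) = -966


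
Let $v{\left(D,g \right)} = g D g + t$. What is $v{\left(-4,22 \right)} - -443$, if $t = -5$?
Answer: $-1498$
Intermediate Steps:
$v{\left(D,g \right)} = -5 + D g^{2}$ ($v{\left(D,g \right)} = g D g - 5 = D g g - 5 = D g^{2} - 5 = -5 + D g^{2}$)
$v{\left(-4,22 \right)} - -443 = \left(-5 - 4 \cdot 22^{2}\right) - -443 = \left(-5 - 1936\right) + 443 = -1941 + 443 = -1498$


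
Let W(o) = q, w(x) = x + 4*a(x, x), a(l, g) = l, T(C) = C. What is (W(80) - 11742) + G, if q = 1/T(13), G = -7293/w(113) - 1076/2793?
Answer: -241153383782/20514585 ≈ -11755.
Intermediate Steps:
w(x) = 5*x (w(x) = x + 4*x = 5*x)
G = -20977289/1578045 (G = -7293/(5*113) - 1076/2793 = -7293/565 - 1076*1/2793 = -7293*1/565 - 1076/2793 = -7293/565 - 1076/2793 = -20977289/1578045 ≈ -13.293)
q = 1/13 ≈ 0.076923
W(o) = 1/13
(W(80) - 11742) + G = (1/13 - 11742) - 20977289/1578045 = -152645/13 - 20977289/1578045 = -241153383782/20514585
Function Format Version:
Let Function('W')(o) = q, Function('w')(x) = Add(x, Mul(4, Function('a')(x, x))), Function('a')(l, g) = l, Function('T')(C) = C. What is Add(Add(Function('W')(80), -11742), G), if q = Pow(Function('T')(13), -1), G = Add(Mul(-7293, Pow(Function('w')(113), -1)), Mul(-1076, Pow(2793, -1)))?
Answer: Rational(-241153383782, 20514585) ≈ -11755.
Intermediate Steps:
Function('w')(x) = Mul(5, x) (Function('w')(x) = Add(x, Mul(4, x)) = Mul(5, x))
G = Rational(-20977289, 1578045) (G = Add(Mul(-7293, Pow(Mul(5, 113), -1)), Mul(-1076, Pow(2793, -1))) = Add(Mul(-7293, Pow(565, -1)), Mul(-1076, Rational(1, 2793))) = Add(Mul(-7293, Rational(1, 565)), Rational(-1076, 2793)) = Add(Rational(-7293, 565), Rational(-1076, 2793)) = Rational(-20977289, 1578045) ≈ -13.293)
q = Rational(1, 13) (q = Pow(13, -1) = Rational(1, 13) ≈ 0.076923)
Function('W')(o) = Rational(1, 13)
Add(Add(Function('W')(80), -11742), G) = Add(Add(Rational(1, 13), -11742), Rational(-20977289, 1578045)) = Add(Rational(-152645, 13), Rational(-20977289, 1578045)) = Rational(-241153383782, 20514585)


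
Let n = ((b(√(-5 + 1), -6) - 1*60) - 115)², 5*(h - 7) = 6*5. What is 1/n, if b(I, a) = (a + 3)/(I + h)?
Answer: 14358415/440860144729 + 45471*I/3526881157832 ≈ 3.2569e-5 + 1.2893e-8*I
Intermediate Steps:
h = 13 (h = 7 + (6*5)/5 = 7 + (⅕)*30 = 7 + 6 = 13)
b(I, a) = (3 + a)/(13 + I) (b(I, a) = (a + 3)/(I + 13) = (3 + a)/(13 + I))
n = (-175 - 3*(13 - 2*I)/173)² (n = (((3 - 6)/(13 + √(-5 + 1)) - 1*60) - 115)² = ((-3/(13 + √(-4)) - 60) - 115)² = ((-3/(13 + 2*I) - 60) - 115)² = ((((13 - 2*I)/173)*(-3) - 60) - 115)² = ((-3*(13 - 2*I)/173 - 60) - 115)² = ((-60 - 3*(13 - 2*I)/173) - 115)² = (-175 - 3*(13 - 2*I)/173)² ≈ 30704.0 - 12.2*I)
1/n = 1/(918938560/29929 - 363768*I/29929) = 29929*(918938560/29929 + 363768*I/29929)/28215049262656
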